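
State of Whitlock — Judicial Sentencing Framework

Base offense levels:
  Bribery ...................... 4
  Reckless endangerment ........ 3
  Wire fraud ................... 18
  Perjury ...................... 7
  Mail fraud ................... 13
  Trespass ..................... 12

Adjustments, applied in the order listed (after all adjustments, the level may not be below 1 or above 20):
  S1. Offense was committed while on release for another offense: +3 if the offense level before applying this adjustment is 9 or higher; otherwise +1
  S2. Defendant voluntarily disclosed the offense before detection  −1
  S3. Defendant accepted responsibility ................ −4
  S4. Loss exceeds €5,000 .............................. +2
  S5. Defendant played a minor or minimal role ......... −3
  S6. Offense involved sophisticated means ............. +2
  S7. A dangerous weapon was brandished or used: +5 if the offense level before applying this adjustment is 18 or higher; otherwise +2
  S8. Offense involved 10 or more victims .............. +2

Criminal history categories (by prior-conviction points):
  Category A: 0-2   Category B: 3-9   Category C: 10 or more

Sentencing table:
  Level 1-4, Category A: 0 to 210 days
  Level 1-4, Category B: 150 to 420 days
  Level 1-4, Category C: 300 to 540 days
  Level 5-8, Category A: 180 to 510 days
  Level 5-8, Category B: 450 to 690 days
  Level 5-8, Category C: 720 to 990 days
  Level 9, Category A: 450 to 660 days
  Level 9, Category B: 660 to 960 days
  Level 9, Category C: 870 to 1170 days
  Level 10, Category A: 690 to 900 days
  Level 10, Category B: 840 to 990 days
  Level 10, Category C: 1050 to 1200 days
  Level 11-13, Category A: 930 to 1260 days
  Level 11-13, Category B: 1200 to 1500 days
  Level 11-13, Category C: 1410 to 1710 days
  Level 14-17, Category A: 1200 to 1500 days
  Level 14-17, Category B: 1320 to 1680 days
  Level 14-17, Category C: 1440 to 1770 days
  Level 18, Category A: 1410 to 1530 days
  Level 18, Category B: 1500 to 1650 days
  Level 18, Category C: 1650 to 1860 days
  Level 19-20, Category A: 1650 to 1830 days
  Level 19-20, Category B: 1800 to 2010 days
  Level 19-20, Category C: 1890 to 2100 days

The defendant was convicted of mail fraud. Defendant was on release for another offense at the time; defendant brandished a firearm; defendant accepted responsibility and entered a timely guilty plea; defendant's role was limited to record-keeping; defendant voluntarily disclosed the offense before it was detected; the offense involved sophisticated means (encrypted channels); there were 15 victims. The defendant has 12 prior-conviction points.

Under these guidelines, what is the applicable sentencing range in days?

Base offense level for mail fraud: 13.
S1 applies (level before this adjustment is 13 ≥ 9, so +3): 13 + 3 = 16.
S2 applies: 16 − 1 = 15.
S3 applies: 15 − 4 = 11.
S5 applies: 11 − 3 = 8.
S6 applies: 8 + 2 = 10.
S7 applies (level before this adjustment is 10 < 18, so +2): 10 + 2 = 12.
S8 applies: 12 + 2 = 14.
Final offense level: 14.
Criminal history: 12 prior points → Category C (10+).
Level 14 falls in the 14-17 band.
Grid: Level 14-17 × Category C = 1440-1770 days.

1440-1770 days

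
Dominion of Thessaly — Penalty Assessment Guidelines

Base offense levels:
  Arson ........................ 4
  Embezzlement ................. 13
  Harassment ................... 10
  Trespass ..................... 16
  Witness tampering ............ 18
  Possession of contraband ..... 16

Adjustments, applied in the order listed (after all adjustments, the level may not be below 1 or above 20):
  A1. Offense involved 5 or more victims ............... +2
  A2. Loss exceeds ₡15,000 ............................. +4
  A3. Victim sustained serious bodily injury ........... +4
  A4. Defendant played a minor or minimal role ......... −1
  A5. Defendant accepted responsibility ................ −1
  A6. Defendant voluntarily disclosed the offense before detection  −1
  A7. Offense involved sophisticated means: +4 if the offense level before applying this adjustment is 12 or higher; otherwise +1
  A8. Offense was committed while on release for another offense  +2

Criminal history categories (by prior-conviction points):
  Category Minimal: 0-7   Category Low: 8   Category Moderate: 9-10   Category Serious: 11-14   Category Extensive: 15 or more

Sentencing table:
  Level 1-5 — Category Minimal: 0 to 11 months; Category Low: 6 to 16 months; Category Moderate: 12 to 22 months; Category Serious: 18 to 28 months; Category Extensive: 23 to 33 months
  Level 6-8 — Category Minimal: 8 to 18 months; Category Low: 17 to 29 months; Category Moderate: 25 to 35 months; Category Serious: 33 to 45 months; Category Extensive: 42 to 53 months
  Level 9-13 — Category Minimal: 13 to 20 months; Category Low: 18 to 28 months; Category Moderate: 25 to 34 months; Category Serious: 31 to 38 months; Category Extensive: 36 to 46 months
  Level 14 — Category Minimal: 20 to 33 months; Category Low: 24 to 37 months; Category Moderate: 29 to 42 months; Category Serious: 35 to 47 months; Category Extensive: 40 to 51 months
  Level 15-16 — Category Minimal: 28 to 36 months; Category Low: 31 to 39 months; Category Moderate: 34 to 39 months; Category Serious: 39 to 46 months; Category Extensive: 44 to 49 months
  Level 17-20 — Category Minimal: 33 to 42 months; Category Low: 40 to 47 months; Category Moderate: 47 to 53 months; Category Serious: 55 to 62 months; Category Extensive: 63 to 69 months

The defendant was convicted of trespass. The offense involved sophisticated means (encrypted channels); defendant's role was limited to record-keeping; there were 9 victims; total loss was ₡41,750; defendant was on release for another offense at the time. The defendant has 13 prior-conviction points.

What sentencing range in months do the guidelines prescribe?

55-62 months

Base offense level for trespass: 16.
A1 applies: 16 + 2 = 18.
A2 applies: 18 + 4 = 22.
A4 applies: 22 − 1 = 21.
A7 applies (level before this adjustment is 21 ≥ 12, so +4): 21 + 4 = 25.
A8 applies: 25 + 2 = 27.
Level 27 exceeds the maximum of 20; capped at 20.
Final offense level: 20.
Criminal history: 13 prior points → Category Serious (11-14).
Level 20 falls in the 17-20 band.
Grid: Level 17-20 × Category Serious = 55-62 months.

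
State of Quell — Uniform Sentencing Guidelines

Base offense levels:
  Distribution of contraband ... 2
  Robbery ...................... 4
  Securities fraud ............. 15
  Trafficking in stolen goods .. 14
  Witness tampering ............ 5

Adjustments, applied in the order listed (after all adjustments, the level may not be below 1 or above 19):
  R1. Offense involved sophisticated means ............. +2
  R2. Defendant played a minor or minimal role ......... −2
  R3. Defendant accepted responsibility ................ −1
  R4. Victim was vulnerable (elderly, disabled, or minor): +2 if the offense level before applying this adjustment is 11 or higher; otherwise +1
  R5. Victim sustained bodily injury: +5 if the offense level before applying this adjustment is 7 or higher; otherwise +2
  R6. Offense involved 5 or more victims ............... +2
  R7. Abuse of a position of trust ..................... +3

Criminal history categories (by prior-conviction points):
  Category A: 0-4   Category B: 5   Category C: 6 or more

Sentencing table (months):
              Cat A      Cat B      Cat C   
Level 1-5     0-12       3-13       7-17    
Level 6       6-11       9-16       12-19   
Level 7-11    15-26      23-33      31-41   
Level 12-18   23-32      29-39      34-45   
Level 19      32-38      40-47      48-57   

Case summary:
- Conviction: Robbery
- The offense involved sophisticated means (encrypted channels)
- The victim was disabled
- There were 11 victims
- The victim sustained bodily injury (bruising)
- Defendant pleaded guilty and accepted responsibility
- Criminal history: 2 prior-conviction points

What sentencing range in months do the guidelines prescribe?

15-26 months

Base offense level for robbery: 4.
R1 applies: 4 + 2 = 6.
R3 applies: 6 − 1 = 5.
R4 applies (level before this adjustment is 5 < 11, so +1): 5 + 1 = 6.
R5 applies (level before this adjustment is 6 < 7, so +2): 6 + 2 = 8.
R6 applies: 8 + 2 = 10.
R7 does not apply.
Final offense level: 10.
Criminal history: 2 prior points → Category A (0-4).
Level 10 falls in the 7-11 band.
Grid: Level 7-11 × Category A = 15-26 months.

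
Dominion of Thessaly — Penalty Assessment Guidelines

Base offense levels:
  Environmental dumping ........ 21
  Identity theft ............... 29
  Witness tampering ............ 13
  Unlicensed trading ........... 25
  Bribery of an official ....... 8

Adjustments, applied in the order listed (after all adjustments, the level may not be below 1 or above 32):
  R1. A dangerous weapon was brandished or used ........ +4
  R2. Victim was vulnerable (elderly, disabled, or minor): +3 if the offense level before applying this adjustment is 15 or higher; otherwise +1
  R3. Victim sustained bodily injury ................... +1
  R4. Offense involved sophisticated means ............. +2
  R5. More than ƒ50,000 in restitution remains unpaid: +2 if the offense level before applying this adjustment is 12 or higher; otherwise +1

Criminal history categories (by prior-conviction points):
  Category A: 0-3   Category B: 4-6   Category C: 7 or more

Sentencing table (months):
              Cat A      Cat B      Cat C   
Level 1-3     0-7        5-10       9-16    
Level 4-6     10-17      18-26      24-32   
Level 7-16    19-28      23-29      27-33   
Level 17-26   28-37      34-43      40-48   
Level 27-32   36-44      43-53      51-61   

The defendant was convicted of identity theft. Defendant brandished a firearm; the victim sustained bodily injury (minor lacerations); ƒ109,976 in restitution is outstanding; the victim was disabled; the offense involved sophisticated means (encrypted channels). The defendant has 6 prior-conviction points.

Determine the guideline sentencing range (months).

Base offense level for identity theft: 29.
R1 applies: 29 + 4 = 33.
R2 applies (level before this adjustment is 33 ≥ 15, so +3): 33 + 3 = 36.
R3 applies: 36 + 1 = 37.
R4 applies: 37 + 2 = 39.
R5 applies (level before this adjustment is 39 ≥ 12, so +2): 39 + 2 = 41.
Level 41 exceeds the maximum of 32; capped at 32.
Final offense level: 32.
Criminal history: 6 prior points → Category B (4-6).
Level 32 falls in the 27-32 band.
Grid: Level 27-32 × Category B = 43-53 months.

43-53 months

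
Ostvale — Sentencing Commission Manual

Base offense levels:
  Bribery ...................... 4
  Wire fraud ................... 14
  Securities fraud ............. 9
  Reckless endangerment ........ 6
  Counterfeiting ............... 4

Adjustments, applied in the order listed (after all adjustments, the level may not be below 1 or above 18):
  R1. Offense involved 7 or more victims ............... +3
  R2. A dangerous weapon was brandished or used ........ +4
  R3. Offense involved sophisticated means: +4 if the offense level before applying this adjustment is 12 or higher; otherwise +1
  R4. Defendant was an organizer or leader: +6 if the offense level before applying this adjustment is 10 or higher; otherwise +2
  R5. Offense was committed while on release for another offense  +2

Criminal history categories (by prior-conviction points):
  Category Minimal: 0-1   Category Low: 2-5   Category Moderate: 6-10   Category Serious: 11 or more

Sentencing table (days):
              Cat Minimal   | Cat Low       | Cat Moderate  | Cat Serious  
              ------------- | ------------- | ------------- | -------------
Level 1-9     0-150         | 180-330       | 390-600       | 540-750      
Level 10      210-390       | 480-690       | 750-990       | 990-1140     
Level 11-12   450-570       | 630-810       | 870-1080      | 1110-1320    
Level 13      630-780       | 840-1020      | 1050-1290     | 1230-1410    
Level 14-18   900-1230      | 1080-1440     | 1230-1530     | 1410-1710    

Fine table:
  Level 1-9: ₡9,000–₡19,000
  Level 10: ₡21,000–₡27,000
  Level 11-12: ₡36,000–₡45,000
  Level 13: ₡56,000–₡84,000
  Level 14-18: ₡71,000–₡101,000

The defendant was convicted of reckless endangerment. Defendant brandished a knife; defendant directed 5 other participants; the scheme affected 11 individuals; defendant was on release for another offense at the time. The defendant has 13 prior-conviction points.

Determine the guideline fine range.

₡71,000–₡101,000

Base offense level for reckless endangerment: 6.
R1 applies: 6 + 3 = 9.
R2 applies: 9 + 4 = 13.
R3 does not apply.
R4 applies (level before this adjustment is 13 ≥ 10, so +6): 13 + 6 = 19.
R5 applies: 19 + 2 = 21.
Level 21 exceeds the maximum of 18; capped at 18.
Final offense level: 18.
Level 18 falls in the 14-18 band.
Fine table: Level 14-18 → ₡71,000–₡101,000.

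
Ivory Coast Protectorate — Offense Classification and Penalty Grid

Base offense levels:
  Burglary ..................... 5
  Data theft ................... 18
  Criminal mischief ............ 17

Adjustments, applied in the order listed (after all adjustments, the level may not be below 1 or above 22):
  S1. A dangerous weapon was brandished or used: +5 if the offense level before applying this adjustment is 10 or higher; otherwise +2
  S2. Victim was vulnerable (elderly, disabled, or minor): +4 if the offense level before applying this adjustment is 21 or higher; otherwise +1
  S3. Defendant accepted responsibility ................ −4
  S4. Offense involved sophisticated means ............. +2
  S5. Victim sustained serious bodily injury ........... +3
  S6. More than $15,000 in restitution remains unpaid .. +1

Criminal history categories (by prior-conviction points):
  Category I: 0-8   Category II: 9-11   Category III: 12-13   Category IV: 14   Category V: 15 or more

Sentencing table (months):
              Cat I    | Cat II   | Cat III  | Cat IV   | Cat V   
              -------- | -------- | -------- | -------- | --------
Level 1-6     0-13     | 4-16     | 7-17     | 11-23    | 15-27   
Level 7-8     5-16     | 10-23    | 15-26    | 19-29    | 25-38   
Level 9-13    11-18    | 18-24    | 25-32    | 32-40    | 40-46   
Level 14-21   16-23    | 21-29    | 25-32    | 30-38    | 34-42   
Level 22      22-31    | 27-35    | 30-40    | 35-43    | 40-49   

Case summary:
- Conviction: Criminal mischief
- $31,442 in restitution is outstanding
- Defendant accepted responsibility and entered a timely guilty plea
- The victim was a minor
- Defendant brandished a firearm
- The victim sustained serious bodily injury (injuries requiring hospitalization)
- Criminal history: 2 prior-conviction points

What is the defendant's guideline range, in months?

22-31 months

Base offense level for criminal mischief: 17.
S1 applies (level before this adjustment is 17 ≥ 10, so +5): 17 + 5 = 22.
S2 applies (level before this adjustment is 22 ≥ 21, so +4): 22 + 4 = 26.
S3 applies: 26 − 4 = 22.
S5 applies: 22 + 3 = 25.
S6 applies: 25 + 1 = 26.
Level 26 exceeds the maximum of 22; capped at 22.
Final offense level: 22.
Criminal history: 2 prior points → Category I (0-8).
Level 22 falls in the 22 band.
Grid: Level 22 × Category I = 22-31 months.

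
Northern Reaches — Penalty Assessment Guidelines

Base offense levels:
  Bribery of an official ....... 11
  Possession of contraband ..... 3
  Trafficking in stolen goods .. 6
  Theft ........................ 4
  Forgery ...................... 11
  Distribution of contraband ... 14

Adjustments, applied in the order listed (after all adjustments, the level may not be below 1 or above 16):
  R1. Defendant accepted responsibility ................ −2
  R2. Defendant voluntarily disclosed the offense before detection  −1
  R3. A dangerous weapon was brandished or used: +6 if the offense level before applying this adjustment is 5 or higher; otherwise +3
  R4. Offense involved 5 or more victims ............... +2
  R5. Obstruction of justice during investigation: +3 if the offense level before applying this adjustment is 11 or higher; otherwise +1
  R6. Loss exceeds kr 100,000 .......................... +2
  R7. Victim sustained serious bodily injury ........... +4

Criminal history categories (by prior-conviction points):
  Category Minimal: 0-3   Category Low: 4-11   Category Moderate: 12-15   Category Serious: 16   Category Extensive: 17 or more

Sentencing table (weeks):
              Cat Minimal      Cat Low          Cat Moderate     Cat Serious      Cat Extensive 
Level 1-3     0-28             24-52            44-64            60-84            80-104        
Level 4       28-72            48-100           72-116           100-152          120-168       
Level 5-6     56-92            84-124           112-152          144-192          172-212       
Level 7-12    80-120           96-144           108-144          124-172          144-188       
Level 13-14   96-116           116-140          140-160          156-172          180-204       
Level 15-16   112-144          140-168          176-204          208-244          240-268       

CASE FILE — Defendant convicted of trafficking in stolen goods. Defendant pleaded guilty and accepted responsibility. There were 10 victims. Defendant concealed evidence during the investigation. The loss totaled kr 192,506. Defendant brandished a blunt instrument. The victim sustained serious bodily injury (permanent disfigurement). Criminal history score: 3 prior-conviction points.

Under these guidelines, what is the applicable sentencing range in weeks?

Base offense level for trafficking in stolen goods: 6.
R1 applies: 6 − 2 = 4.
R2 does not apply.
R3 applies (level before this adjustment is 4 < 5, so +3): 4 + 3 = 7.
R4 applies: 7 + 2 = 9.
R5 applies (level before this adjustment is 9 < 11, so +1): 9 + 1 = 10.
R6 applies: 10 + 2 = 12.
R7 applies: 12 + 4 = 16.
Final offense level: 16.
Criminal history: 3 prior points → Category Minimal (0-3).
Level 16 falls in the 15-16 band.
Grid: Level 15-16 × Category Minimal = 112-144 weeks.

112-144 weeks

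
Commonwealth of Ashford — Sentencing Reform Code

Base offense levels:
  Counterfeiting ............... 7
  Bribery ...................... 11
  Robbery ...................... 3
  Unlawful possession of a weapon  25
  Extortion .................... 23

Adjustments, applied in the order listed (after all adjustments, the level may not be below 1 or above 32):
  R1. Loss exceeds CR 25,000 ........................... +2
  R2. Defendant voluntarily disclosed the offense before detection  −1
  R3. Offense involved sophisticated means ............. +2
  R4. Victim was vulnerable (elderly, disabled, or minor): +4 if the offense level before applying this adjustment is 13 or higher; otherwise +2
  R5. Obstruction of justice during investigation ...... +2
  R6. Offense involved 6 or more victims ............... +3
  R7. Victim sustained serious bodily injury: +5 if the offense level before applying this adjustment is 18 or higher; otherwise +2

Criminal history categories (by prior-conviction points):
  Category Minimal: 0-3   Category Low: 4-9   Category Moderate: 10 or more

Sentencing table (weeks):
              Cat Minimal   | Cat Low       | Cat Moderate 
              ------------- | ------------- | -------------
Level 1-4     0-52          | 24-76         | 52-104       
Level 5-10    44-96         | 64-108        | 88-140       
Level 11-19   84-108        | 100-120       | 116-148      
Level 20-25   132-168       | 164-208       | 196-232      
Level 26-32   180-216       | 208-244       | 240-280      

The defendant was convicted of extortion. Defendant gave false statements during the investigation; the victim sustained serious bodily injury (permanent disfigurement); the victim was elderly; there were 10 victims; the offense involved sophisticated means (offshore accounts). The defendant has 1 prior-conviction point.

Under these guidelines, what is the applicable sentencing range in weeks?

180-216 weeks

Base offense level for extortion: 23.
R1 does not apply.
R2 does not apply.
R3 applies: 23 + 2 = 25.
R4 applies (level before this adjustment is 25 ≥ 13, so +4): 25 + 4 = 29.
R5 applies: 29 + 2 = 31.
R6 applies: 31 + 3 = 34.
R7 applies (level before this adjustment is 34 ≥ 18, so +5): 34 + 5 = 39.
Level 39 exceeds the maximum of 32; capped at 32.
Final offense level: 32.
Criminal history: 1 prior point → Category Minimal (0-3).
Level 32 falls in the 26-32 band.
Grid: Level 26-32 × Category Minimal = 180-216 weeks.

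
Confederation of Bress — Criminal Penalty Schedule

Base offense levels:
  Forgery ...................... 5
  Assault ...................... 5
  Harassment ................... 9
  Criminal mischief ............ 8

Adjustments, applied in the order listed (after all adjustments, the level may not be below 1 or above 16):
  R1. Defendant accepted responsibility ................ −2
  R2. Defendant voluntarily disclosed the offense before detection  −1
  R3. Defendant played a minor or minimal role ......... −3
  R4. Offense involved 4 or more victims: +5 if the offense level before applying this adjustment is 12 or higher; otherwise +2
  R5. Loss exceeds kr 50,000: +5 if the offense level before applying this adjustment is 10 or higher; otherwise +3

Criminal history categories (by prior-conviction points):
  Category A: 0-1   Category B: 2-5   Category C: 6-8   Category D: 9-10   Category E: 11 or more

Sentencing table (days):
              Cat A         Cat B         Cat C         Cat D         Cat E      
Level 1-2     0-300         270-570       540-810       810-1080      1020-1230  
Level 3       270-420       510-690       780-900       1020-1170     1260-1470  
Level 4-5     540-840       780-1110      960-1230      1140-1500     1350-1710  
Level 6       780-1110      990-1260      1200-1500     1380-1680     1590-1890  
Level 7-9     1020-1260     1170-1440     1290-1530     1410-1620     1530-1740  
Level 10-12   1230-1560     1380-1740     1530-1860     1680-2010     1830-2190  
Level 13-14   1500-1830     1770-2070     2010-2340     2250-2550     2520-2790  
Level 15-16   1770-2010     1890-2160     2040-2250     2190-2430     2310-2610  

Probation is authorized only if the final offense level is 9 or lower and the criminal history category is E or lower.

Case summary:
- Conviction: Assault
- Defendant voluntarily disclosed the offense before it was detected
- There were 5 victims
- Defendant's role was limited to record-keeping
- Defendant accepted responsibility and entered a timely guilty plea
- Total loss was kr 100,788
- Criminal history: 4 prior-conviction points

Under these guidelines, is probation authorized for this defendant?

Yes

Base offense level for assault: 5.
R1 applies: 5 − 2 = 3.
R2 applies: 3 − 1 = 2.
R3 applies: 2 − 3 = -1.
R4 applies (level before this adjustment is -1 < 12, so +2): -1 + 2 = 1.
R5 applies (level before this adjustment is 1 < 10, so +3): 1 + 3 = 4.
Final offense level: 4.
Criminal history: 4 prior points → Category B (2-5).
Level 4 falls in the 4-5 band.
Grid: Level 4-5 × Category B = 780-1110 days.
Probation check: level 4 ≤ 9 and category B ≤ E → eligible.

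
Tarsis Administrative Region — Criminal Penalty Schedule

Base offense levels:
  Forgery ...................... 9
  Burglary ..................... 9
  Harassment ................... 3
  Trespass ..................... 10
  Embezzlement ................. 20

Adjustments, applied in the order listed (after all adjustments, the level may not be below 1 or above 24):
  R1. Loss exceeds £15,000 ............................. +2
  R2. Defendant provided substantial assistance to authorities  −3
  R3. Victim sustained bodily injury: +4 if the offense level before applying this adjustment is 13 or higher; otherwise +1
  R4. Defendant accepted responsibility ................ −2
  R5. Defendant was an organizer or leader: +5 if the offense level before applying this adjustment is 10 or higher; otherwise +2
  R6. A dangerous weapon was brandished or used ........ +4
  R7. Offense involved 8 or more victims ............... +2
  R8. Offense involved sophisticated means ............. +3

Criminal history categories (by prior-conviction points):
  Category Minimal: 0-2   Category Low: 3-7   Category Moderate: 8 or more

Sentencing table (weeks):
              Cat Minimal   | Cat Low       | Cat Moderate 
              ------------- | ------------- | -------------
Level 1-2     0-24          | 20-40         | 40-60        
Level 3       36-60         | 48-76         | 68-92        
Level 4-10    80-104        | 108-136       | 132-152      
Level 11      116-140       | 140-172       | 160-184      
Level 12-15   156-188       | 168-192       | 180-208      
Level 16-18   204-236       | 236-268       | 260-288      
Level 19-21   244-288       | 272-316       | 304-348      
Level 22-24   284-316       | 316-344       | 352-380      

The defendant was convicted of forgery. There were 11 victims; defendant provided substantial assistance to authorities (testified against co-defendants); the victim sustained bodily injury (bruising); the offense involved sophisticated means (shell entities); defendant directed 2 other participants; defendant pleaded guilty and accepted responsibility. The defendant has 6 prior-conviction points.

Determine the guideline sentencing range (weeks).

Base offense level for forgery: 9.
R1 does not apply.
R2 applies: 9 − 3 = 6.
R3 applies (level before this adjustment is 6 < 13, so +1): 6 + 1 = 7.
R4 applies: 7 − 2 = 5.
R5 applies (level before this adjustment is 5 < 10, so +2): 5 + 2 = 7.
R7 applies: 7 + 2 = 9.
R8 applies: 9 + 3 = 12.
Final offense level: 12.
Criminal history: 6 prior points → Category Low (3-7).
Level 12 falls in the 12-15 band.
Grid: Level 12-15 × Category Low = 168-192 weeks.

168-192 weeks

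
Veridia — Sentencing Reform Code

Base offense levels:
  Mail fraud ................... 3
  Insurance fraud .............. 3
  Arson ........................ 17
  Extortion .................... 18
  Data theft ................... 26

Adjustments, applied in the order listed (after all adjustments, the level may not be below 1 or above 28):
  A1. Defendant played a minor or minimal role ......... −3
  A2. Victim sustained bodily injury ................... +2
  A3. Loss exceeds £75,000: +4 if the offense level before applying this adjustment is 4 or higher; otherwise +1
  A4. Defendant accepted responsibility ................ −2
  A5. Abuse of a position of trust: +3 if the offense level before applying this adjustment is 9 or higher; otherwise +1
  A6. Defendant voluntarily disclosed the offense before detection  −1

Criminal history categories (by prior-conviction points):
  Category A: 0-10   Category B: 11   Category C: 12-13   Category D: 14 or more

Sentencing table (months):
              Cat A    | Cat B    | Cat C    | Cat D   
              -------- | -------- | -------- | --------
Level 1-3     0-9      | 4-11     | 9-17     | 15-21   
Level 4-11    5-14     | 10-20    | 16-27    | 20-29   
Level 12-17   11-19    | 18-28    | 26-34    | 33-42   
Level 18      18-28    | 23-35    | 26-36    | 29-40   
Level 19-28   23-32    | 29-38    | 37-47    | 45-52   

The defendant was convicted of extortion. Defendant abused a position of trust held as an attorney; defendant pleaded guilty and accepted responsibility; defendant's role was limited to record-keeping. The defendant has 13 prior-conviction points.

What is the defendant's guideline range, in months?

26-34 months

Base offense level for extortion: 18.
A1 applies: 18 − 3 = 15.
A2 does not apply.
A3 does not apply.
A4 applies: 15 − 2 = 13.
A5 applies (level before this adjustment is 13 ≥ 9, so +3): 13 + 3 = 16.
Final offense level: 16.
Criminal history: 13 prior points → Category C (12-13).
Level 16 falls in the 12-17 band.
Grid: Level 12-17 × Category C = 26-34 months.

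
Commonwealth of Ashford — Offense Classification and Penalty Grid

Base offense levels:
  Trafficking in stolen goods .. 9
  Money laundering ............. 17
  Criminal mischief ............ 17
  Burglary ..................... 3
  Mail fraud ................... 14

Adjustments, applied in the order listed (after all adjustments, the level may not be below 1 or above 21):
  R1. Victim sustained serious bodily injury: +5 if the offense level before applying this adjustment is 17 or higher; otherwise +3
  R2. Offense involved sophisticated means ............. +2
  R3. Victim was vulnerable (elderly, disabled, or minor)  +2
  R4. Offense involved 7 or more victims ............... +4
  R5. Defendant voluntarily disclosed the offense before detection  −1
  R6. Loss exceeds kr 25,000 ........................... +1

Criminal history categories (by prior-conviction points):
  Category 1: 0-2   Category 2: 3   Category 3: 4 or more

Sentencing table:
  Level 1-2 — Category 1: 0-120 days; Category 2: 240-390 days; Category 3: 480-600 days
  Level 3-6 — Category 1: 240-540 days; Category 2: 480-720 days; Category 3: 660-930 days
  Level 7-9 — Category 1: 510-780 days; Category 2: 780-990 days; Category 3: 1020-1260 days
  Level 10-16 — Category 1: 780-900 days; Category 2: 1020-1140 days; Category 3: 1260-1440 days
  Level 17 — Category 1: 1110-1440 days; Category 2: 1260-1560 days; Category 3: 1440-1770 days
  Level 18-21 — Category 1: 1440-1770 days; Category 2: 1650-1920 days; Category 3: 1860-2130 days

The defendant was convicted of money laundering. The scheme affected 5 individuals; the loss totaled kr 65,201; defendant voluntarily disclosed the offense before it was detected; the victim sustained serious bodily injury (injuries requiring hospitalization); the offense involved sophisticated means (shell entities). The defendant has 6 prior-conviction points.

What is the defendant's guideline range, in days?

Base offense level for money laundering: 17.
R1 applies (level before this adjustment is 17 ≥ 17, so +5): 17 + 5 = 22.
R2 applies: 22 + 2 = 24.
R4 does not apply.
R5 applies: 24 − 1 = 23.
R6 applies: 23 + 1 = 24.
Level 24 exceeds the maximum of 21; capped at 21.
Final offense level: 21.
Criminal history: 6 prior points → Category 3 (4+).
Level 21 falls in the 18-21 band.
Grid: Level 18-21 × Category 3 = 1860-2130 days.

1860-2130 days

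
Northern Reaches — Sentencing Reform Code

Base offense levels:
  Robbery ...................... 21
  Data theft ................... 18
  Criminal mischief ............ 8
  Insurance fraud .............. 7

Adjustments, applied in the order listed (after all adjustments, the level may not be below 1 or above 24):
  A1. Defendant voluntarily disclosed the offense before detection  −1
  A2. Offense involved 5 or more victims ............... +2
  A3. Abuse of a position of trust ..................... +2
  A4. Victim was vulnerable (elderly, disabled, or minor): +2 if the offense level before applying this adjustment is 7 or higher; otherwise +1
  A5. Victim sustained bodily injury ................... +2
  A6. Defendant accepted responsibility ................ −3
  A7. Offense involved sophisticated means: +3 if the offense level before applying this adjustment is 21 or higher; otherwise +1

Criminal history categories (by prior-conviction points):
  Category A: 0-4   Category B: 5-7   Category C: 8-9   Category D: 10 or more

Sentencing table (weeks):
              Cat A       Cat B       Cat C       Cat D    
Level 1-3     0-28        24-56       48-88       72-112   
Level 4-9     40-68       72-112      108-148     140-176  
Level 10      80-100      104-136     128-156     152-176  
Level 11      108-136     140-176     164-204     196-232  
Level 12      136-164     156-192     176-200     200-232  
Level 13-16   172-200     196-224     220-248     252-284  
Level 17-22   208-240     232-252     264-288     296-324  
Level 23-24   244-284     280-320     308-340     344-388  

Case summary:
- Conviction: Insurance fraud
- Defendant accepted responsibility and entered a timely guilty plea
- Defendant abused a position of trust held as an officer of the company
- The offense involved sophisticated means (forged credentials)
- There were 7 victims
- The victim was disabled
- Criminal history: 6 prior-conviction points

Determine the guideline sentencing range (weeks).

140-176 weeks

Base offense level for insurance fraud: 7.
A2 applies: 7 + 2 = 9.
A3 applies: 9 + 2 = 11.
A4 applies (level before this adjustment is 11 ≥ 7, so +2): 11 + 2 = 13.
A6 applies: 13 − 3 = 10.
A7 applies (level before this adjustment is 10 < 21, so +1): 10 + 1 = 11.
Final offense level: 11.
Criminal history: 6 prior points → Category B (5-7).
Level 11 falls in the 11 band.
Grid: Level 11 × Category B = 140-176 weeks.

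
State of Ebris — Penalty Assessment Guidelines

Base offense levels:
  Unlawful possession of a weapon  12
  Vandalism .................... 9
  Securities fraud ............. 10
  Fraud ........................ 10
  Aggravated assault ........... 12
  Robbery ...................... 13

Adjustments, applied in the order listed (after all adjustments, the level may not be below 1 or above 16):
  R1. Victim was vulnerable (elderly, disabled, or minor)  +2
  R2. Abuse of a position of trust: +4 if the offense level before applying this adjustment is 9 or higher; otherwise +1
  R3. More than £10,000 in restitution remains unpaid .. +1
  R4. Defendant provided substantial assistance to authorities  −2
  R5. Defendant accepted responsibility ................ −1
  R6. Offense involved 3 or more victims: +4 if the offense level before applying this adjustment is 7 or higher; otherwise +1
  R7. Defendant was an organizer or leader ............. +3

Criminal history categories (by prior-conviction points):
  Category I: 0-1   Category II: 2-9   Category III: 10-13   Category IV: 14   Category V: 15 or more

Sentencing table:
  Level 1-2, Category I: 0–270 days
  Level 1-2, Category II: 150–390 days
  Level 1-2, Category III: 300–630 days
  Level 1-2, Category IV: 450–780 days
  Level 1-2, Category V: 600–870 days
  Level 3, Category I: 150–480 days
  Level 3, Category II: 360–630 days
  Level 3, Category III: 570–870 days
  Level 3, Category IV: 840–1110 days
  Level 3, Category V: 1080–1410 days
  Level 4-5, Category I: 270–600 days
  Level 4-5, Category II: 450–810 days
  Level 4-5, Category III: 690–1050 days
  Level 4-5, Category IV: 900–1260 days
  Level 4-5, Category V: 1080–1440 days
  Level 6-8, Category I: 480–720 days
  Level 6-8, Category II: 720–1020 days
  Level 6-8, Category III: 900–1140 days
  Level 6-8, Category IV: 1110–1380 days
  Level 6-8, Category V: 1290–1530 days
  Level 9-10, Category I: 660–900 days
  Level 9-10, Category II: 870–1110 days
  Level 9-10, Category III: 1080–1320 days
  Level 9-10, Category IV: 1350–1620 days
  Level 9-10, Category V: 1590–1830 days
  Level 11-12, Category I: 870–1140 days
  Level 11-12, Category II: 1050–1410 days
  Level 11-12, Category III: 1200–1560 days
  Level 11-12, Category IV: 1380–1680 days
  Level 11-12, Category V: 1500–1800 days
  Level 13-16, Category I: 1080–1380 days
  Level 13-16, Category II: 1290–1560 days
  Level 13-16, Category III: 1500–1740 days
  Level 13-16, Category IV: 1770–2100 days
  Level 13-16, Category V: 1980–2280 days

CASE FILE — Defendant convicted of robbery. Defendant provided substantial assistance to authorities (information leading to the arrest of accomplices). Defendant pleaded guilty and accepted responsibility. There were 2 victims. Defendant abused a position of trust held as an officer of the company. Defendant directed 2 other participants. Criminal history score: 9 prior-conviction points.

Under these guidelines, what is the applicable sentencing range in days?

1290-1560 days

Base offense level for robbery: 13.
R1 does not apply.
R2 applies (level before this adjustment is 13 ≥ 9, so +4): 13 + 4 = 17.
R3 does not apply.
R4 applies: 17 − 2 = 15.
R5 applies: 15 − 1 = 14.
R7 applies: 14 + 3 = 17.
Level 17 exceeds the maximum of 16; capped at 16.
Final offense level: 16.
Criminal history: 9 prior points → Category II (2-9).
Level 16 falls in the 13-16 band.
Grid: Level 13-16 × Category II = 1290-1560 days.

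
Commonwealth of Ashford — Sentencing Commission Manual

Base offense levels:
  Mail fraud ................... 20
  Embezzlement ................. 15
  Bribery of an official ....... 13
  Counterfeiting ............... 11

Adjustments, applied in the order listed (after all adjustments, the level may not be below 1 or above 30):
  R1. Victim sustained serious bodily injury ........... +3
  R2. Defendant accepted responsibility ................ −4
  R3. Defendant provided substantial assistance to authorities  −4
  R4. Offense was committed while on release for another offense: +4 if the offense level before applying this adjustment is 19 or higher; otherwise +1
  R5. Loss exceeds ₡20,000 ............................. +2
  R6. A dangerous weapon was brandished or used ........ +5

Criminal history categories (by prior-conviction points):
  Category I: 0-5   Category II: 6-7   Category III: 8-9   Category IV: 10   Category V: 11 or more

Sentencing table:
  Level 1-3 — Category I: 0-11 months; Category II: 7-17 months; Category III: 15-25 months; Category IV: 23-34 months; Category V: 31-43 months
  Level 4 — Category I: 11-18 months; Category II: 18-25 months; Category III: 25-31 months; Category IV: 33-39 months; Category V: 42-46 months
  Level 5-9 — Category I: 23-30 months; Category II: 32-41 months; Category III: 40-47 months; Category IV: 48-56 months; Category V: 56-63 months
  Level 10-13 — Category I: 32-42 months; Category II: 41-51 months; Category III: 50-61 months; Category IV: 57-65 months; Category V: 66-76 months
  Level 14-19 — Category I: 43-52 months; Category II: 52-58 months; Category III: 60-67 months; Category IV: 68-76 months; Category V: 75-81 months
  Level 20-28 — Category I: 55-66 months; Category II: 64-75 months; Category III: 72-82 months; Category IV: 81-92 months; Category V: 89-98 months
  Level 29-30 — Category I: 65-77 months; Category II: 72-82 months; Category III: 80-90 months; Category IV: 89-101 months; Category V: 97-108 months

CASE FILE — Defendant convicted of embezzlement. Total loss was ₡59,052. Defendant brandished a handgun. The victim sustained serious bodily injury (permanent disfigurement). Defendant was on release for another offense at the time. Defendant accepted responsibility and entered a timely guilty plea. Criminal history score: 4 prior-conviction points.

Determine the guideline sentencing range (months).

Base offense level for embezzlement: 15.
R1 applies: 15 + 3 = 18.
R2 applies: 18 − 4 = 14.
R4 applies (level before this adjustment is 14 < 19, so +1): 14 + 1 = 15.
R5 applies: 15 + 2 = 17.
R6 applies: 17 + 5 = 22.
Final offense level: 22.
Criminal history: 4 prior points → Category I (0-5).
Level 22 falls in the 20-28 band.
Grid: Level 20-28 × Category I = 55-66 months.

55-66 months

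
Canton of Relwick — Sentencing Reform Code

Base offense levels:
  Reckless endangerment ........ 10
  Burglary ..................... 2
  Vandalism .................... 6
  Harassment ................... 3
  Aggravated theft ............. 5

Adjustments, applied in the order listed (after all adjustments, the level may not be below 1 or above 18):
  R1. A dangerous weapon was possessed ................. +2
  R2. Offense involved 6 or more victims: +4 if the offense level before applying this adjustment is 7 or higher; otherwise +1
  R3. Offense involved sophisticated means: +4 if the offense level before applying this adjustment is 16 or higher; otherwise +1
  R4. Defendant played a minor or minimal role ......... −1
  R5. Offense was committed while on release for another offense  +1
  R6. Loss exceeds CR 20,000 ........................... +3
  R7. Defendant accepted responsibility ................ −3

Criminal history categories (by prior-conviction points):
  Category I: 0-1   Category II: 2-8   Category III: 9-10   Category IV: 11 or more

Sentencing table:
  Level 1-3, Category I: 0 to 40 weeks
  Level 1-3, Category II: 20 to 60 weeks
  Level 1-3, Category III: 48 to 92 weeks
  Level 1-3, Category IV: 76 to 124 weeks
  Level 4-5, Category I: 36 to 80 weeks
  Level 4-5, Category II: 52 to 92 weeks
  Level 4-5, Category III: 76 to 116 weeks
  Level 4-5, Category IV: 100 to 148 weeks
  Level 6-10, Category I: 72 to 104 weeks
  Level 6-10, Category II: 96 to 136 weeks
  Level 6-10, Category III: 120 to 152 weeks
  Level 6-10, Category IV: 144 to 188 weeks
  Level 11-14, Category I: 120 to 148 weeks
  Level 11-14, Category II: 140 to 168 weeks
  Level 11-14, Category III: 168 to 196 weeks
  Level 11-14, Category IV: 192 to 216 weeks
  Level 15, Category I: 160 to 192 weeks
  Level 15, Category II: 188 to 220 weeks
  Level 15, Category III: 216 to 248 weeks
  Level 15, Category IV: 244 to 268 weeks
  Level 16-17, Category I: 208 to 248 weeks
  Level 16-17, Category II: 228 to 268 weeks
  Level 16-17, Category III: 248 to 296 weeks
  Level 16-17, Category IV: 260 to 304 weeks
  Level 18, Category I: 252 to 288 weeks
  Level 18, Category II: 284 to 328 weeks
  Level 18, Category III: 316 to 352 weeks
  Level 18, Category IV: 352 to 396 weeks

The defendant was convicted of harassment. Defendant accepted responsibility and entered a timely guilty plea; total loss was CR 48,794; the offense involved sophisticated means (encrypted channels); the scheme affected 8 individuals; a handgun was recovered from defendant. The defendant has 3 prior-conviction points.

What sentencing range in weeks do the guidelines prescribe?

96-136 weeks

Base offense level for harassment: 3.
R1 applies: 3 + 2 = 5.
R2 applies (level before this adjustment is 5 < 7, so +1): 5 + 1 = 6.
R3 applies (level before this adjustment is 6 < 16, so +1): 6 + 1 = 7.
R5 does not apply.
R6 applies: 7 + 3 = 10.
R7 applies: 10 − 3 = 7.
Final offense level: 7.
Criminal history: 3 prior points → Category II (2-8).
Level 7 falls in the 6-10 band.
Grid: Level 6-10 × Category II = 96-136 weeks.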